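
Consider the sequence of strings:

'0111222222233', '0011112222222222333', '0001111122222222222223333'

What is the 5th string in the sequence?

The n-th term is n-2 0's then n 1's then 3n-2 2's then n-1 3's, where the shown terms are n = 3, 4, 5.
For term 5, n = 7, so the run lengths are 5, 7, 19, 6.

0000011111112222222222222222222333333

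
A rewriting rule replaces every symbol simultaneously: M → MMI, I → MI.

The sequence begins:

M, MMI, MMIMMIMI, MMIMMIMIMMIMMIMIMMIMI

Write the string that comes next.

MMIMMIMIMMIMMIMIMMIMIMMIMMIMIMMIMMIMIMMIMIMMIMMIMIMMIMI

Replace each of the 21 characters of MMIMMIMIMMIMMIMIMMIMI in place — MMI MMI MI MMI MMI MI MMI MI MMI MMI MI MMI MMI MI MMI MI MMI MMI MI MMI MI — and concatenate.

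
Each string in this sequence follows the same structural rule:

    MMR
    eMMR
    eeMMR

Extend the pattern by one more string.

Every step adds e at the front: s(k+1) = e·s(k).
One more step from eeMMR gives the answer.

eeeMMR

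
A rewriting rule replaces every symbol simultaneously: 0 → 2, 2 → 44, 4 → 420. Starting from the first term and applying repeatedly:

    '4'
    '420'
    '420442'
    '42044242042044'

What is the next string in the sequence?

42044242042044420442420442420420

Applying the rule to each of the 14 symbols of 42044242042044 gives the pieces 420 44 2 420 420 44 420 44 2 420 44 2 420 420, which concatenate to the answer.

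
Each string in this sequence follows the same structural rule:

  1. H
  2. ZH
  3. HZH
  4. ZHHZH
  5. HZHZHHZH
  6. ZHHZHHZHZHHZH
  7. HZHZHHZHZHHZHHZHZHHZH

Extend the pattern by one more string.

ZHHZHHZHZHHZHHZHZHHZHZHHZHHZHZHHZH

From term 3 onward, concatenate the second-to-last term with the last: H·ZH = HZH, ZH·HZH = ZHHZH, …
So term 8 is ZHHZHHZHZHHZH·HZHZHHZHZHHZHHZHZHHZH.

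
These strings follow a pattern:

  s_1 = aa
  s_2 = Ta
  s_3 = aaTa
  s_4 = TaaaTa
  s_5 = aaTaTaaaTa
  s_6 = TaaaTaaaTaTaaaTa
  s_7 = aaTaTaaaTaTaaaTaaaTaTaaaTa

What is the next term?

TaaaTaaaTaTaaaTaaaTaTaaaTaTaaaTaaaTaTaaaTa

From term 3 onward, concatenate the second-to-last term with the last: aa·Ta = aaTa, Ta·aaTa = TaaaTa, …
Continuing: TaaaTaaaTaTaaaTa · aaTaTaaaTaTaaaTaaaTaTaaaTa gives term 8.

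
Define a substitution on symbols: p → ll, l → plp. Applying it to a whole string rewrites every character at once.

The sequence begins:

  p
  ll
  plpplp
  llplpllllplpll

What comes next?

Applying the rule to each of the 14 symbols of llplpllllplpll gives the pieces plp plp ll plp ll plp plp plp plp ll plp ll plp plp, which concatenate to the answer.

plpplpllplpllplpplpplpplpllplpllplpplp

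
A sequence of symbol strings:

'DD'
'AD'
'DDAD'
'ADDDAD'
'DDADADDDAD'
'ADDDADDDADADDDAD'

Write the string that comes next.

This is a Fibonacci-style word recurrence s(k) = s(k−2)·s(k−1): e.g. DD·AD = DDAD.
So term 7 is DDADADDDAD·ADDDADDDADADDDAD.

DDADADDDADADDDADDDADADDDAD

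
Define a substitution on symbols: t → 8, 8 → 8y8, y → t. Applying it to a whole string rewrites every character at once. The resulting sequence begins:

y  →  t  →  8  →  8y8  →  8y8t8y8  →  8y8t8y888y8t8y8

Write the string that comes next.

Rewriting the 15 symbols of 8y8t8y888y8t8y8 one by one yields 8y8 t 8y8 8 8y8 t 8y8 8y8 8y8 t 8y8 8 8y8 t 8y8; concatenated:

8y8t8y888y8t8y88y88y8t8y888y8t8y8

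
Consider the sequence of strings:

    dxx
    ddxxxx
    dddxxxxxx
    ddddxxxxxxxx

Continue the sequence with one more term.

Each string has the form d^{n} x^{2n} (n = 1, 2, …).
At n = 5 the blocks have lengths 5, 10.

dddddxxxxxxxxxx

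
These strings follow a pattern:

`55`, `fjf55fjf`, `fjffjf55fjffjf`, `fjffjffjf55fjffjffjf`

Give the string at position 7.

fjffjffjffjffjffjf55fjffjffjffjffjffjf

Each term wraps the previous one in fjf on the left and fjf on the right.
From fjffjffjf55fjffjffjf, 3 further steps: fjffjffjf55fjffjffjf → fjffjffjffjf55fjffjffjffjf → fjffjffjffjffjf55fjffjffjffjffjf → (answer).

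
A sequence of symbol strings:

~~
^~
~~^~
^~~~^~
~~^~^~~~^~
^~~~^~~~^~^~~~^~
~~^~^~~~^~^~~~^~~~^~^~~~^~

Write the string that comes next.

^~~~^~~~^~^~~~^~~~^~^~~~^~^~~~^~~~^~^~~~^~

Each term (from the third on) is the two preceding terms concatenated in order: term 3 = ~~·^~ = ~~^~.
The next term joins ^~~~^~~~^~^~~~^~ and ~~^~^~~~^~^~~~^~~~^~^~~~^~.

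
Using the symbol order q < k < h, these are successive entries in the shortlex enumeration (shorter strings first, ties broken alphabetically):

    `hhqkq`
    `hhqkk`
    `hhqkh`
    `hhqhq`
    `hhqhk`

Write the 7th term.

Continuing the enumeration 2 steps past hhqhk: hhqhk → hhqhh → (answer).

hhkqq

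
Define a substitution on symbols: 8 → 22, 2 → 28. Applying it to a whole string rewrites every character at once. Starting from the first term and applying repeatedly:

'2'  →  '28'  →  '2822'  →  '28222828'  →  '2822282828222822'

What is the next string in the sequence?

28222828282228222822282828222828

Applying the rule to each of the 16 symbols of 2822282828222822 gives the pieces 28 22 28 28 28 22 28 22 28 22 28 28 28 22 28 28, which concatenate to the answer.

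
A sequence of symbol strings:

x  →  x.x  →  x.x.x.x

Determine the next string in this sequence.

Each string is two copies of the previous one joined by '.'.
So the next term is two copies of x.x.x.x with '.' between the halves.

x.x.x.x.x.x.x.x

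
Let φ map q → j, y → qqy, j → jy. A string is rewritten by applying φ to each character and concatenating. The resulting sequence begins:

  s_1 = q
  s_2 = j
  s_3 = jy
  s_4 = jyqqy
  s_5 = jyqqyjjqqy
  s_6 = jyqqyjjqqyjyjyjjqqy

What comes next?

jyqqyjjqqyjyjyjjqqyjyqqyjyqqyjyjyjjqqy

Applying the rule to each of the 19 symbols of jyqqyjjqqyjyjyjjqqy gives the pieces jy qqy j j qqy jy jy j j qqy jy qqy jy qqy jy jy j j qqy, which concatenate to the answer.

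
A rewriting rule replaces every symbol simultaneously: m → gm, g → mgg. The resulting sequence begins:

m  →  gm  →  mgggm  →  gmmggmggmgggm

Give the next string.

mgggmgmmggmgggmmggmgggmmggmggmgggm

Replace each of the 13 characters of gmmggmggmgggm in place — mgg gm gm mgg mgg gm mgg mgg gm mgg mgg mgg gm — and concatenate.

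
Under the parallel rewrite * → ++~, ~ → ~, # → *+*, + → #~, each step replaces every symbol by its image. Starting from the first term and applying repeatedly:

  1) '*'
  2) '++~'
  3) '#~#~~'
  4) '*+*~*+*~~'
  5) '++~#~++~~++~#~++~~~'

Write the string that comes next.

Replace each of the 19 characters of ++~#~++~~++~#~++~~~ in place — #~ #~ ~ *+* ~ #~ #~ ~ ~ #~ #~ ~ *+* ~ #~ #~ ~ ~ ~ — and concatenate.

#~#~~*+*~#~#~~~#~#~~*+*~#~#~~~~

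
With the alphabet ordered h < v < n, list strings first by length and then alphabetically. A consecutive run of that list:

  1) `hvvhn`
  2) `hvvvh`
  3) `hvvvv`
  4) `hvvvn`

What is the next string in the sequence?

hvvnh

Treat hvvvn as a base-3 numeral over the given alphabet and add one, carrying through any trailing n's.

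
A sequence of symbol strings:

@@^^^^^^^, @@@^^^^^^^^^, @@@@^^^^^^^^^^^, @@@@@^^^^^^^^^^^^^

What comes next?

Reading off run lengths: @ runs 2, 3, 4, 5; ^ runs 7, 9, 11, 13 — each is linear in n, where the shown terms are n = 3, 4, 5, 6.
At n = 7 the blocks have lengths 6, 15.

@@@@@@^^^^^^^^^^^^^^^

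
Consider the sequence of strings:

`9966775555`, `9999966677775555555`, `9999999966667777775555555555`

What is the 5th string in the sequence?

9999999999999966666677777777775555555555555555

Reading off run lengths: 9 runs 2, 5, 8; 6 runs 2, 3, 4; 7 runs 2, 4, 6; 5 runs 4, 7, 10 — each is linear in n (n = 1, 2, …).
Setting n = 5 gives 14, 6, 10, 16 characters in each block.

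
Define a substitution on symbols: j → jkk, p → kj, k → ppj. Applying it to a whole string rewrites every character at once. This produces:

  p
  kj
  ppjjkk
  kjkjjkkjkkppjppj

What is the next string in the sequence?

Rewriting the 16 symbols of kjkjjkkjkkppjppj one by one yields ppj jkk ppj jkk jkk ppj ppj jkk ppj ppj kj kj jkk kj kj jkk; concatenated:

ppjjkkppjjkkjkkppjppjjkkppjppjkjkjjkkkjkjjkk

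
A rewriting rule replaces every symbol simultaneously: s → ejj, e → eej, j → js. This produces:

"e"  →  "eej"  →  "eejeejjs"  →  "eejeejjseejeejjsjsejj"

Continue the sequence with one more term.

Replace each of the 21 characters of eejeejjseejeejjsjsejj in place — eej eej js eej eej js js ejj eej eej js eej eej js js ejj js ejj eej js js — and concatenate.

eejeejjseejeejjsjsejjeejeejjseejeejjsjsejjjsejjeejjsjs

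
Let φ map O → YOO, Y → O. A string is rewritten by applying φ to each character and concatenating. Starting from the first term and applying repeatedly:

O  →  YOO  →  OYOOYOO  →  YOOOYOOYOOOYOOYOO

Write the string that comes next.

Rewriting the 17 symbols of YOOOYOOYOOOYOOYOO one by one yields O YOO YOO YOO O YOO YOO O YOO YOO YOO O YOO YOO O YOO YOO; concatenated:

OYOOYOOYOOOYOOYOOOYOOYOOYOOOYOOYOOOYOOYOO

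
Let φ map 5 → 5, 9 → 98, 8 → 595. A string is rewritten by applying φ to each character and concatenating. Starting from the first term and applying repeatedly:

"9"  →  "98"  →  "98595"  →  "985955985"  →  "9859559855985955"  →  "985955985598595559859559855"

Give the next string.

φ(985955985598595559859559855) expands symbol-by-symbol to 98 595 5 98 5 5 98 595 5 5 98 595 5 98 5 5 5 98 595 5 98 5 5 98 595 5 5; joining the 27 pieces gives the next term.

985955985598595559859559855598595598559859555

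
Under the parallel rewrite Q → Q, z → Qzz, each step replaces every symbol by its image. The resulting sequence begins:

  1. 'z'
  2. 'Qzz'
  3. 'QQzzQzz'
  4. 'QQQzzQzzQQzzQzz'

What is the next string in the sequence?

Applying the rule to each of the 15 symbols of QQQzzQzzQQzzQzz gives the pieces Q Q Q Qzz Qzz Q Qzz Qzz Q Q Qzz Qzz Q Qzz Qzz, which concatenate to the answer.

QQQQzzQzzQQzzQzzQQQzzQzzQQzzQzz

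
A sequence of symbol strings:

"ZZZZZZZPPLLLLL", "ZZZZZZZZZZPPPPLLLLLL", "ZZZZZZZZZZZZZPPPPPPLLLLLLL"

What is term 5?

ZZZZZZZZZZZZZZZZZZZPPPPPPPPPPLLLLLLLLL

Term n consists of 3n+1 Z's, followed by 2n-2 P's, followed by n+3 L's, where the shown terms are n = 2, 3, 4.
At n = 6 the blocks have lengths 19, 10, 9.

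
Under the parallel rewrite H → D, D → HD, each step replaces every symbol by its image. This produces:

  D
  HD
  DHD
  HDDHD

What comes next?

Rewriting each symbol of HDDHD: H→D, D→HD, D→HD, H→D, D→HD, which concatenates to D HD HD D HD.

DHDHDDHD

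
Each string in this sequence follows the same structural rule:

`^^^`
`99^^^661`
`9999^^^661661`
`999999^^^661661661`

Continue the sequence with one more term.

Every step adds 99 to the front and 661 to the end of the previous string.
Applying this once more to 999999^^^661661661:

99999999^^^661661661661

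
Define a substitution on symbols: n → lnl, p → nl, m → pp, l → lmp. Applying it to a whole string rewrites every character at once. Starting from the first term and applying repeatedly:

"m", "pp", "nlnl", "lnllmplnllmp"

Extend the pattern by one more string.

lmplnllmplmpppnllmplnllmplmpppnl

Expanding lnllmplnllmp: l→lmp, n→lnl, l→lmp, l→lmp, m→pp, p→nl, l→lmp, n→lnl, l→lmp, l→lmp, m→pp, p→nl. Concatenated: lmp lnl lmp lmp pp nl lmp lnl lmp lmp pp nl.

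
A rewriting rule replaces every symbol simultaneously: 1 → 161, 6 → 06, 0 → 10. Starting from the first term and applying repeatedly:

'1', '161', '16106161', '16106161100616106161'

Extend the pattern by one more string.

Rewriting the 20 symbols of 16106161100616106161 one by one yields 161 06 161 10 06 161 06 161 161 10 10 06 161 06 161 10 06 161 06 161; concatenated:

1610616110061610616116110100616106161100616106161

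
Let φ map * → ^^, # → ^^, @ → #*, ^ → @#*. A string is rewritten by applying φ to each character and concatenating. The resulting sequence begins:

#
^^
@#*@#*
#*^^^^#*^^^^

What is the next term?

Apply φ to #*^^^^#*^^^^ symbol by symbol: #→^^, *→^^, ^→@#*, ^→@#*, ^→@#*, ^→@#*, #→^^, *→^^, ^→@#*, ^→@#*, ^→@#*, ^→@#*; joined: ^^ ^^ @#* @#* @#* @#* ^^ ^^ @#* @#* @#* @#*.

^^^^@#*@#*@#*@#*^^^^@#*@#*@#*@#*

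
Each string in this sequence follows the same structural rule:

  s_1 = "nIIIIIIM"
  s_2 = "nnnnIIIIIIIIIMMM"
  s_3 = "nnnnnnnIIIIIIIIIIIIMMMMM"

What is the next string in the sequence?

nnnnnnnnnnIIIIIIIIIIIIIIIMMMMMMM

Each string has the form n^{3n-2} I^{3n+3} M^{2n-1} (n = 1, 2, …).
For the next term, n = 4, so the run lengths are 10, 15, 7.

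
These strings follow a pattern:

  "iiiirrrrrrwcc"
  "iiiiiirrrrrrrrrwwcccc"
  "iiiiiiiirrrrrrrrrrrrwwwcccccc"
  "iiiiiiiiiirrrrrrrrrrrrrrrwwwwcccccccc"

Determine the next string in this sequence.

iiiiiiiiiiiirrrrrrrrrrrrrrrrrrwwwwwcccccccccc

The n-th term is 2n+2 i's then 3n+3 r's then n w's then 2n c's (n = 1, 2, …).
Setting n = 5 gives 12, 18, 5, 10 characters in each block.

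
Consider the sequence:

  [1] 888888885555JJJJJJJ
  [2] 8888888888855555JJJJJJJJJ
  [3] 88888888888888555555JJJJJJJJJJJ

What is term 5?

Reading off run lengths: 8 runs 8, 11, 14; 5 runs 4, 5, 6; J runs 7, 9, 11 — each is linear in n, where the shown terms are n = 2, 3, 4.
For term 5, n = 6, so the run lengths are 20, 8, 15.

8888888888888888888855555555JJJJJJJJJJJJJJJ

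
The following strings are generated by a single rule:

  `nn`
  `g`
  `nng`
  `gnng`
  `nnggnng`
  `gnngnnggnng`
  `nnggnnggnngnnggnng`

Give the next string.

gnngnnggnngnnggnnggnngnnggnng

Each term (from the third on) is the two preceding terms concatenated in order: term 3 = nn·g = nng.
Continuing: gnngnnggnng · nnggnnggnngnnggnng gives term 8.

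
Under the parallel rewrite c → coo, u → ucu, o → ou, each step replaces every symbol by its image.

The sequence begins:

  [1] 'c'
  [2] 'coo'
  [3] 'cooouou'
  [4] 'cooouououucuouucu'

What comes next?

φ(cooouououucuouucu) expands symbol-by-symbol to coo ou ou ou ucu ou ucu ou ucu ucu coo ucu ou ucu ucu coo ucu; joining the 17 pieces gives the next term.

cooouououucuouucuouucuucucooucuouucuucucooucu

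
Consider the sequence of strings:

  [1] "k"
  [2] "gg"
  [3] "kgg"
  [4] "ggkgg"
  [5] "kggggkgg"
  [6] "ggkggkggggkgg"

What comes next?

This is a Fibonacci-style word recurrence s(k) = s(k−2)·s(k−1): e.g. k·gg = kgg.
So term 7 is kggggkgg·ggkggkggggkgg.

kggggkggggkggkggggkgg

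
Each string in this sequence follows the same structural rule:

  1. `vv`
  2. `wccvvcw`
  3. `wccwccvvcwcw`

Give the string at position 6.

s(k+1) = wcc·s(k)·cw, so each term gains wcc as a prefix and cw as a suffix.
From wccwccvvcwcw, 3 further steps: wccwccvvcwcw → wccwccwccvvcwcwcw → wccwccwccwccvvcwcwcwcw → (answer).

wccwccwccwccwccvvcwcwcwcwcw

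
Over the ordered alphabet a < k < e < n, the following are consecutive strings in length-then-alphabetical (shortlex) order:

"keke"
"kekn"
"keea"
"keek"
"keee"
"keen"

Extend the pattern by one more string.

Treat keen as a base-4 numeral over the given alphabet and add one, carrying through any trailing n's.

kena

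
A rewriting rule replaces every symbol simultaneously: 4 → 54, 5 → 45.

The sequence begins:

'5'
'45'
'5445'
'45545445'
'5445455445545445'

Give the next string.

Applying the rule to each of the 16 symbols of 5445455445545445 gives the pieces 45 54 54 45 54 45 45 54 54 45 45 54 45 54 54 45, which concatenate to the answer.

45545445544545545445455445545445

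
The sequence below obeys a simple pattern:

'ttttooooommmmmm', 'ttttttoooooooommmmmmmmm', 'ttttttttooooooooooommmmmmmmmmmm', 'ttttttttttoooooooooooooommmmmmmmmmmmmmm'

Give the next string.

ttttttttttttooooooooooooooooommmmmmmmmmmmmmmmmm

Each string has the form t^{2n} o^{3n-1} m^{3n}, where the shown terms are n = 2, 3, 4, 5.
At n = 6 the blocks have lengths 12, 17, 18.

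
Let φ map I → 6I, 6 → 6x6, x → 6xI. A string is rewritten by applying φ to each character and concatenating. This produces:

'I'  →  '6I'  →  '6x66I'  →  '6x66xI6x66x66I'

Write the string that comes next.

Replace each of the 14 characters of 6x66xI6x66x66I in place — 6x6 6xI 6x6 6x6 6xI 6I 6x6 6xI 6x6 6x6 6xI 6x6 6x6 6I — and concatenate.

6x66xI6x66x66xI6I6x66xI6x66x66xI6x66x66I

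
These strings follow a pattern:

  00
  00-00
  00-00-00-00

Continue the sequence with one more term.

Every step duplicates the string with '-' between the halves.
One more doubling of 00-00-00-00 gives the answer.

00-00-00-00-00-00-00-00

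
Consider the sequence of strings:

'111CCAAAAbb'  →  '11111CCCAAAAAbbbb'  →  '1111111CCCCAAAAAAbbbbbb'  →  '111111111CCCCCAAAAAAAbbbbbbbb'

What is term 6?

1111111111111CCCCCCCAAAAAAAAAbbbbbbbbbbbb

Reading off run lengths: 1 runs 3, 5, 7, 9; C runs 2, 3, 4, 5; A runs 4, 5, 6, 7; b runs 2, 4, 6, 8 — each is linear in n (n = 1, 2, …).
For term 6, n = 6, so the run lengths are 13, 7, 9, 12.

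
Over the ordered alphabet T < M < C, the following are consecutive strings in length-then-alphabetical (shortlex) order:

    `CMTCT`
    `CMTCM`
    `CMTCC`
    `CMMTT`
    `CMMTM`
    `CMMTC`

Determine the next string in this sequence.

Treat CMMTC as a base-3 numeral over the given alphabet and add one, carrying through any trailing C's.

CMMMT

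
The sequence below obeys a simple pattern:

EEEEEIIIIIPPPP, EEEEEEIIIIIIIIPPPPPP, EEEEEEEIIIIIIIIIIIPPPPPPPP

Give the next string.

Term n consists of n+3 E's, followed by 3n-1 I's, followed by 2n P's, where the shown terms are n = 2, 3, 4.
At n = 5 the blocks have lengths 8, 14, 10.

EEEEEEEEIIIIIIIIIIIIIIPPPPPPPPPP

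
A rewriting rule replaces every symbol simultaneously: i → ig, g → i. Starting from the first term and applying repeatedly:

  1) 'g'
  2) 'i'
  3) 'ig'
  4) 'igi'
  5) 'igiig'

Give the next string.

igiigigi

Apply φ to igiig symbol by symbol: i→ig, g→i, i→ig, i→ig, g→i; joined: ig i ig ig i.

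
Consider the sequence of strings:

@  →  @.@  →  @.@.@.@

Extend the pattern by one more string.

Every step duplicates the string with '.' between the halves.
Doubling @.@.@.@ with '.' between the halves:

@.@.@.@.@.@.@.@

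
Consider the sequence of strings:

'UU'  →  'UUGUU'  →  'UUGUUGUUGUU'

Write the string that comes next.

Every step duplicates the string with 'G' between the halves.
So the next term is two copies of UUGUUGUUGUU with 'G' between the halves.

UUGUUGUUGUUGUUGUUGUUGUU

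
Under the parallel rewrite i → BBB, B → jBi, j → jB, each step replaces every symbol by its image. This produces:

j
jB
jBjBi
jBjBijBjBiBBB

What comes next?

jBjBijBjBiBBBjBjBijBjBiBBBjBijBijBi

φ(jBjBijBjBiBBB) expands symbol-by-symbol to jB jBi jB jBi BBB jB jBi jB jBi BBB jBi jBi jBi; joining the 13 pieces gives the next term.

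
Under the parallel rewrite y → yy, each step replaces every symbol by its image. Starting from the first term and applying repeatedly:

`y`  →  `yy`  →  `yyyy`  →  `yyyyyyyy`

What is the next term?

yyyyyyyyyyyyyyyy

Apply φ to yyyyyyyy symbol by symbol: y→yy, y→yy, y→yy, y→yy, y→yy, y→yy, y→yy, y→yy; joined: yy yy yy yy yy yy yy yy.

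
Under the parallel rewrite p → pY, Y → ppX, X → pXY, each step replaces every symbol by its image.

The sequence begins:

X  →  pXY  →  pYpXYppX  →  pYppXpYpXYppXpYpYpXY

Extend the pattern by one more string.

Rewriting the 20 symbols of pYppXpYpXYppXpYpYpXY one by one yields pY ppX pY pY pXY pY ppX pY pXY ppX pY pY pXY pY ppX pY ppX pY pXY ppX; concatenated:

pYppXpYpYpXYpYppXpYpXYppXpYpYpXYpYppXpYppXpYpXYppX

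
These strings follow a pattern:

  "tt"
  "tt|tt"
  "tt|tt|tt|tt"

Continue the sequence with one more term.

Every step duplicates the string with '|' between the halves.
One more doubling of tt|tt|tt|tt gives the answer.

tt|tt|tt|tt|tt|tt|tt|tt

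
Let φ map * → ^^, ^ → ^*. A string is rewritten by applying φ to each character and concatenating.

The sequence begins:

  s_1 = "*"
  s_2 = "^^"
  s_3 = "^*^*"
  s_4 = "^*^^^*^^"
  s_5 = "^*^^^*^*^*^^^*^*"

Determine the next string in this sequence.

^*^^^*^*^*^^^*^^^*^^^*^*^*^^^*^^

Replace each of the 16 characters of ^*^^^*^*^*^^^*^* in place — ^* ^^ ^* ^* ^* ^^ ^* ^^ ^* ^^ ^* ^* ^* ^^ ^* ^^ — and concatenate.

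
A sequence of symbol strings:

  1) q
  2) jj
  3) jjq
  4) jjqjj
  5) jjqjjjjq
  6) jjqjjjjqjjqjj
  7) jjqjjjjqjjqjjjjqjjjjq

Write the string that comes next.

Each term (from the third on) is the previous term followed by the one before it: term 3 = jj·q = jjq.
The next term joins jjqjjjjqjjqjjjjqjjjjq and jjqjjjjqjjqjj.

jjqjjjjqjjqjjjjqjjjjqjjqjjjjqjjqjj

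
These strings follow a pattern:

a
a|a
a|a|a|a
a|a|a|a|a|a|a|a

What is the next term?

a|a|a|a|a|a|a|a|a|a|a|a|a|a|a|a

Every step duplicates the string with '|' between the halves.
One more doubling of a|a|a|a|a|a|a|a gives the answer.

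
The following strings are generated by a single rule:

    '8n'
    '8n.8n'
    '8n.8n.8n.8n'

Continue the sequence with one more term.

8n.8n.8n.8n.8n.8n.8n.8n

s(k+1) = s(k)·.·s(k) — each term doubles the last with '.' between the halves.
One more doubling of 8n.8n.8n.8n gives the answer.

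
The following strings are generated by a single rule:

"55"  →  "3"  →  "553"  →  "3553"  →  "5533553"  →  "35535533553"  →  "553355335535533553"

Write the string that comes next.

35535533553553355335535533553

This is a Fibonacci-style word recurrence s(k) = s(k−2)·s(k−1): e.g. 55·3 = 553.
The next term joins 35535533553 and 553355335535533553.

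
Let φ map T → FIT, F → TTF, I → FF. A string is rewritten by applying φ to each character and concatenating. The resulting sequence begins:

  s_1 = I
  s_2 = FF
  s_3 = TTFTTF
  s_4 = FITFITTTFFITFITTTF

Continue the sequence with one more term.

Applying the rule to each of the 18 symbols of FITFITTTFFITFITTTF gives the pieces TTF FF FIT TTF FF FIT FIT FIT TTF TTF FF FIT TTF FF FIT FIT FIT TTF, which concatenate to the answer.

TTFFFFITTTFFFFITFITFITTTFTTFFFFITTTFFFFITFITFITTTF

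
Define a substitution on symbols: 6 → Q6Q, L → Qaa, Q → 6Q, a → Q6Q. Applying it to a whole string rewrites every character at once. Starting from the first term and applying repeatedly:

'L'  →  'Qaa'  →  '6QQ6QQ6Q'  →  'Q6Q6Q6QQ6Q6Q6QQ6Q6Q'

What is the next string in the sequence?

φ(Q6Q6Q6QQ6Q6Q6QQ6Q6Q) expands symbol-by-symbol to 6Q Q6Q 6Q Q6Q 6Q Q6Q 6Q 6Q Q6Q 6Q Q6Q 6Q Q6Q 6Q 6Q Q6Q 6Q Q6Q 6Q; joining the 19 pieces gives the next term.

6QQ6Q6QQ6Q6QQ6Q6Q6QQ6Q6QQ6Q6QQ6Q6Q6QQ6Q6QQ6Q6Q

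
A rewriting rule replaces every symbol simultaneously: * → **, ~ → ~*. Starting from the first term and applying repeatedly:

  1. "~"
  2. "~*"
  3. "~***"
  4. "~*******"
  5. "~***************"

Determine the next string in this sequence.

Rewriting the 16 symbols of ~*************** one by one yields ~* ** ** ** ** ** ** ** ** ** ** ** ** ** ** **; concatenated:

~*******************************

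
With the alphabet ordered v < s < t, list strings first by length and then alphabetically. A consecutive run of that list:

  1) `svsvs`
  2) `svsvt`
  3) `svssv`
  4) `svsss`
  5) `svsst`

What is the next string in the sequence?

The successor of svsst increments the rightmost position that isn't already t and resets every position after it to v.

svstv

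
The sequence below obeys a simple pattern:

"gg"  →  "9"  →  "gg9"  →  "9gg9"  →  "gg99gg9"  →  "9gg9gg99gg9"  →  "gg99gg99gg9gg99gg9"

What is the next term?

9gg9gg99gg9gg99gg99gg9gg99gg9

From term 3 onward, concatenate the second-to-last term with the last: gg·9 = gg9, 9·gg9 = 9gg9, …
The next term joins 9gg9gg99gg9 and gg99gg99gg9gg99gg9.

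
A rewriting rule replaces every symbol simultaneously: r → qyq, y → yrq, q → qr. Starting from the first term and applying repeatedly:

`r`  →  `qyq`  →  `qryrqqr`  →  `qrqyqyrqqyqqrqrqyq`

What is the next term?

Rewriting the 18 symbols of qrqyqyrqqyqqrqrqyq one by one yields qr qyq qr yrq qr yrq qyq qr qr yrq qr qr qyq qr qyq qr yrq qr; concatenated:

qrqyqqryrqqryrqqyqqrqryrqqrqrqyqqrqyqqryrqqr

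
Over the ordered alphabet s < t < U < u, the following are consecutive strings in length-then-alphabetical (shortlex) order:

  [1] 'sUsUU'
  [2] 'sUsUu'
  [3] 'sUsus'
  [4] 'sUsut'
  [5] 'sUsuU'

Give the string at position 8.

sUtst

Stepping forward 3 times from sUsuU: sUsuU → sUsuu → sUtss, then the target.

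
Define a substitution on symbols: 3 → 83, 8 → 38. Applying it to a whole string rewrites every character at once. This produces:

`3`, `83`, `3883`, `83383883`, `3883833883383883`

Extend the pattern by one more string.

Rewriting the 16 symbols of 3883833883383883 one by one yields 83 38 38 83 38 83 83 38 38 83 83 38 83 38 38 83; concatenated:

83383883388383383883833883383883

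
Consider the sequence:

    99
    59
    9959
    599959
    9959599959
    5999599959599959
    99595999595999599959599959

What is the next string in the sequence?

599959995959995999595999595999599959599959

From term 3 onward, concatenate the second-to-last term with the last: 99·59 = 9959, 59·9959 = 599959, …
The next term joins 5999599959599959 and 99595999595999599959599959.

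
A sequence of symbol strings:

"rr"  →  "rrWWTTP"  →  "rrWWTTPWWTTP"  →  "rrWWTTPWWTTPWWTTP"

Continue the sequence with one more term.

rrWWTTPWWTTPWWTTPWWTTP

Each term is the previous one with WWTTP appended.
So the next term is rrWWTTPWWTTPWWTTP·WWTTP.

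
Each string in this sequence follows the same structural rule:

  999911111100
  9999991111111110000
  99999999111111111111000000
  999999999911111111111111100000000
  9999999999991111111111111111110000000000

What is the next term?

Reading off run lengths: 9 runs 4, 6, 8, 10, 12; 1 runs 6, 9, 12, 15, 18; 0 runs 2, 4, 6, 8, 10 — each is linear in n, where the shown terms are n = 2, 3, 4, 5, 6.
For the next term, n = 7, so the run lengths are 14, 21, 12.

99999999999999111111111111111111111000000000000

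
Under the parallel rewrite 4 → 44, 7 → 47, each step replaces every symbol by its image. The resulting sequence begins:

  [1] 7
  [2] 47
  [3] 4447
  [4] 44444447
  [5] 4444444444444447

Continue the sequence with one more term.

φ(4444444444444447) expands symbol-by-symbol to 44 44 44 44 44 44 44 44 44 44 44 44 44 44 44 47; joining the 16 pieces gives the next term.

44444444444444444444444444444447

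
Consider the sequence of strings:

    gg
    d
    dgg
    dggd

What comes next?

dggddgg

This is a Fibonacci-style word recurrence s(k) = s(k−1)·s(k−2): e.g. d·gg = dgg.
The next term joins dggd and dgg.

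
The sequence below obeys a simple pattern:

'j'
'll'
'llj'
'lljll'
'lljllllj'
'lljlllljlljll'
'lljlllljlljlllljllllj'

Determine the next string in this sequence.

lljlllljlljlllljlllljlljlllljlljll

This is a Fibonacci-style word recurrence s(k) = s(k−1)·s(k−2): e.g. ll·j = llj.
So term 8 is lljlllljlljlllljllllj·lljlllljlljll.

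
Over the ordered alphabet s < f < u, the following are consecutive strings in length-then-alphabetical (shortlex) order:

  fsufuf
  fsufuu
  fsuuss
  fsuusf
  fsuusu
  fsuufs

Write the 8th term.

fsuufu

Continuing the enumeration 2 steps past fsuufs: fsuufs → fsuuff → (answer).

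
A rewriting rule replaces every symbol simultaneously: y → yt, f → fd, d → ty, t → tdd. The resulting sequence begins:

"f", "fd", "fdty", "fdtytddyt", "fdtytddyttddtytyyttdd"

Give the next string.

Applying the rule to each of the 21 symbols of fdtytddyttddtytyyttdd gives the pieces fd ty tdd yt tdd ty ty yt tdd tdd ty ty tdd yt tdd yt yt tdd tdd ty ty, which concatenate to the answer.

fdtytddyttddtytyyttddtddtytytddyttddytyttddtddtyty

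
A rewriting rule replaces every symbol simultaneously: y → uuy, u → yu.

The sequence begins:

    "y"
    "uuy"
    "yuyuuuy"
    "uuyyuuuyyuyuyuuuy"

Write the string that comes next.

Rewriting the 17 symbols of uuyyuuuyyuyuyuuuy one by one yields yu yu uuy uuy yu yu yu uuy uuy yu uuy yu uuy yu yu yu uuy; concatenated:

yuyuuuyuuyyuyuyuuuyuuyyuuuyyuuuyyuyuyuuuy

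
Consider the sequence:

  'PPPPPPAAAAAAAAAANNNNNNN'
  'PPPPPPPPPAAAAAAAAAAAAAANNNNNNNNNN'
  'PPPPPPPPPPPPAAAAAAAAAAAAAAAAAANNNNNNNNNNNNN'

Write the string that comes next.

Reading off run lengths: P runs 6, 9, 12; A runs 10, 14, 18; N runs 7, 10, 13 — each is linear in n, where the shown terms are n = 2, 3, 4.
Setting n = 5 gives 15, 22, 16 characters in each block.

PPPPPPPPPPPPPPPAAAAAAAAAAAAAAAAAAAAAANNNNNNNNNNNNNNNN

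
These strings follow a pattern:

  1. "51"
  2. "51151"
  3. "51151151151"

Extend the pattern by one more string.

Every step duplicates the string with '1' between the halves.
So the next term is two copies of 51151151151 with '1' between the halves.

51151151151151151151151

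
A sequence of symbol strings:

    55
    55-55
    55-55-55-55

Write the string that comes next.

s(k+1) = s(k)·-·s(k) — each term doubles the last with '-' between the halves.
Doubling 55-55-55-55 with '-' between the halves:

55-55-55-55-55-55-55-55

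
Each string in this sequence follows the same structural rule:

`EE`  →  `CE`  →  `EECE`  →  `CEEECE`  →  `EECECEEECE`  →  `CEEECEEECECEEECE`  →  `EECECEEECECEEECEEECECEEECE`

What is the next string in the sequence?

From term 3 onward, concatenate the second-to-last term with the last: EE·CE = EECE, CE·EECE = CEEECE, …
So term 8 is CEEECEEECECEEECE·EECECEEECECEEECEEECECEEECE.

CEEECEEECECEEECEEECECEEECECEEECEEECECEEECE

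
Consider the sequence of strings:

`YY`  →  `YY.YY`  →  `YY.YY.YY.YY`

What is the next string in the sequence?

Each string is two copies of the previous one joined by '.'.
So the next term is two copies of YY.YY.YY.YY with '.' between the halves.

YY.YY.YY.YY.YY.YY.YY.YY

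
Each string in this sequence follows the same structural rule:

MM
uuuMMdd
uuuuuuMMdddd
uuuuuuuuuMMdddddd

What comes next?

Each term wraps the previous one in uuu on the left and dd on the right.
So the next term is uuu·uuuuuuuuuMMdddddd·dd.

uuuuuuuuuuuuMMdddddddd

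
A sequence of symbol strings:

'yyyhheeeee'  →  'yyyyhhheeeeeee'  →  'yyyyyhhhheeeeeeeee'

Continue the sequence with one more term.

yyyyyyhhhhheeeeeeeeeee

Each string has the form y^{n+1} h^{n} e^{2n+1}, where the shown terms are n = 2, 3, 4.
Setting n = 5 gives 6, 5, 11 characters in each block.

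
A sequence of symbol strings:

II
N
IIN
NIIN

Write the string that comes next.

IINNIIN

Each term (from the third on) is the two preceding terms concatenated in order: term 3 = II·N = IIN.
Continuing: IIN · NIIN gives term 5.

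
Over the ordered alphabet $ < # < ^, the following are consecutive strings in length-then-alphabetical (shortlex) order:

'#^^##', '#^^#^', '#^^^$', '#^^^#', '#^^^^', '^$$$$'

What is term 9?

^$$#$

Stepping forward 3 times from ^$$$$: ^$$$$ → ^$$$# → ^$$$^, then the target.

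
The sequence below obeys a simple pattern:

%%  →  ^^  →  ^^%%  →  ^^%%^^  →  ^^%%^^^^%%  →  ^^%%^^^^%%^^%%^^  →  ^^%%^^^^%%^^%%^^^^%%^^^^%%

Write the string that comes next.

^^%%^^^^%%^^%%^^^^%%^^^^%%^^%%^^^^%%^^%%^^

From term 3 onward, concatenate the last term with the second-to-last: ^^·%% = ^^%%, ^^%%·^^ = ^^%%^^, …
The next term joins ^^%%^^^^%%^^%%^^^^%%^^^^%% and ^^%%^^^^%%^^%%^^.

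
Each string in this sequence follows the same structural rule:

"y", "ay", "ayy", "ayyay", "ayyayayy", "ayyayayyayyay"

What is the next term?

ayyayayyayyayayyayayy

From term 3 onward, concatenate the last term with the second-to-last: ay·y = ayy, ayy·ay = ayyay, …
Continuing: ayyayayyayyay · ayyayayy gives term 7.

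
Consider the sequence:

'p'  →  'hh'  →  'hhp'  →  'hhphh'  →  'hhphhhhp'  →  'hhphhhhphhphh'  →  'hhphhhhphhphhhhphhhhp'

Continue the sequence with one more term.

hhphhhhphhphhhhphhhhphhphhhhphhphh

This is a Fibonacci-style word recurrence s(k) = s(k−1)·s(k−2): e.g. hh·p = hhp.
Continuing: hhphhhhphhphhhhphhhhp · hhphhhhphhphh gives term 8.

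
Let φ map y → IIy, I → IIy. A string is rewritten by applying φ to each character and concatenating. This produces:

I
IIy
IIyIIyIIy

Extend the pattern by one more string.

Expanding IIyIIyIIy: I→IIy, I→IIy, y→IIy, I→IIy, I→IIy, y→IIy, I→IIy, I→IIy, y→IIy. Concatenated: IIy IIy IIy IIy IIy IIy IIy IIy IIy.

IIyIIyIIyIIyIIyIIyIIyIIyIIy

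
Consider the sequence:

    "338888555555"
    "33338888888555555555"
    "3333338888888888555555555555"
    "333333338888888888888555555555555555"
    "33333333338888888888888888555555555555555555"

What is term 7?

333333333333338888888888888888888888555555555555555555555555

The n-th term is 2n-2 3's then 3n-2 8's then 3n 5's, where the shown terms are n = 2, 3, 4, 5, 6.
At n = 8 the blocks have lengths 14, 22, 24.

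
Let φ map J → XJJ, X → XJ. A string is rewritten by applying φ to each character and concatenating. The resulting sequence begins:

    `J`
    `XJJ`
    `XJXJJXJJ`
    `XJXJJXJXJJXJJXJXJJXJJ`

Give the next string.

XJXJJXJXJJXJJXJXJJXJXJJXJJXJXJJXJJXJXJJXJXJJXJJXJXJJXJJ

Replace each of the 21 characters of XJXJJXJXJJXJJXJXJJXJJ in place — XJ XJJ XJ XJJ XJJ XJ XJJ XJ XJJ XJJ XJ XJJ XJJ XJ XJJ XJ XJJ XJJ XJ XJJ XJJ — and concatenate.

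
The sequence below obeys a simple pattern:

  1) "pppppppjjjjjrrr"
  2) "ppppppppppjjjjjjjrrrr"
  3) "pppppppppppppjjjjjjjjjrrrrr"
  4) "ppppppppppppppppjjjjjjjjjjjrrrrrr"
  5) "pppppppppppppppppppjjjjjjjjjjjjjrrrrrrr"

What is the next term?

ppppppppppppppppppppppjjjjjjjjjjjjjjjrrrrrrrr

Reading off run lengths: p runs 7, 10, 13, 16, 19; j runs 5, 7, 9, 11, 13; r runs 3, 4, 5, 6, 7 — each is linear in n, where the shown terms are n = 2, 3, 4, 5, 6.
Setting n = 7 gives 22, 15, 8 characters in each block.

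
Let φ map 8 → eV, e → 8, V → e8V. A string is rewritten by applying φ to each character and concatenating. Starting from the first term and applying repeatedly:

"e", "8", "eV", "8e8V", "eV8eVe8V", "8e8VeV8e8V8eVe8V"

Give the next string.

eV8eVe8V8e8VeV8eVe8VeV8e8V8eVe8V

Applying the rule to each of the 16 symbols of 8e8VeV8e8V8eVe8V gives the pieces eV 8 eV e8V 8 e8V eV 8 eV e8V eV 8 e8V 8 eV e8V, which concatenate to the answer.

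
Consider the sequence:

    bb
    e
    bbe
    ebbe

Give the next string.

From term 3 onward, concatenate the second-to-last term with the last: bb·e = bbe, e·bbe = ebbe, …
Continuing: bbe · ebbe gives term 5.

bbeebbe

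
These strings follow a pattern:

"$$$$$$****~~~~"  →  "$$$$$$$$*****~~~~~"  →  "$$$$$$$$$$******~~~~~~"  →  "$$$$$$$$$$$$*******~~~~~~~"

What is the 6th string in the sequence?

$$$$$$$$$$$$$$$$*********~~~~~~~~~

The n-th term is 2n+2 $'s then n+2 *'s then n+2 ~'s, where the shown terms are n = 2, 3, 4, 5.
Setting n = 7 gives 16, 9, 9 characters in each block.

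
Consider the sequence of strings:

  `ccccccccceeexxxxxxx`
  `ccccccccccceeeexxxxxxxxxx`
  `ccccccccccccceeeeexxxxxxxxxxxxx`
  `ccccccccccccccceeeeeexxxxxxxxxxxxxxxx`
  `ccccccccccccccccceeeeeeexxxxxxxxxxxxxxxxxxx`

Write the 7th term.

The n-th term is 2n+3 c's then n e's then 3n-2 x's, where the shown terms are n = 3, 4, 5, 6, 7.
For term 7, n = 9, so the run lengths are 21, 9, 25.

ccccccccccccccccccccceeeeeeeeexxxxxxxxxxxxxxxxxxxxxxxxx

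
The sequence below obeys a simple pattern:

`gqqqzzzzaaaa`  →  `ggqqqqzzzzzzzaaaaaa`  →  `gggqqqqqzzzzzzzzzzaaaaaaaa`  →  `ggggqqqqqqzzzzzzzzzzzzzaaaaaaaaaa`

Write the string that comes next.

gggggqqqqqqqzzzzzzzzzzzzzzzzaaaaaaaaaaaa

Each string has the form g^{n} q^{n+2} z^{3n+1} a^{2n+2} (n = 1, 2, …).
At n = 5 the blocks have lengths 5, 7, 16, 12.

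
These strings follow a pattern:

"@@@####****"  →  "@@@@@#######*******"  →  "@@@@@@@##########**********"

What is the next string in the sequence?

Each string has the form @^{2n+1} #^{3n+1} *^{3n+1} (n = 1, 2, …).
For the next term, n = 4, so the run lengths are 9, 13, 13.

@@@@@@@@@#############*************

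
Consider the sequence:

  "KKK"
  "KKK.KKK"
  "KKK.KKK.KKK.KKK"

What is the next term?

Each string is two copies of the previous one joined by '.'.
Doubling KKK.KKK.KKK.KKK with '.' between the halves:

KKK.KKK.KKK.KKK.KKK.KKK.KKK.KKK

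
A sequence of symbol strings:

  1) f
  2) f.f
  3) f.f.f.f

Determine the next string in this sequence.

Each string is two copies of the previous one joined by '.'.
One more doubling of f.f.f.f gives the answer.

f.f.f.f.f.f.f.f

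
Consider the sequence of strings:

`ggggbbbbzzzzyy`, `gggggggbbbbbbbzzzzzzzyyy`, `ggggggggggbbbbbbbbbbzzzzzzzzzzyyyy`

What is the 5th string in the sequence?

The n-th term is 3n+1 g's then 3n+1 b's then 3n+1 z's then n+1 y's (n = 1, 2, …).
At n = 5 the blocks have lengths 16, 16, 16, 6.

ggggggggggggggggbbbbbbbbbbbbbbbbzzzzzzzzzzzzzzzzyyyyyy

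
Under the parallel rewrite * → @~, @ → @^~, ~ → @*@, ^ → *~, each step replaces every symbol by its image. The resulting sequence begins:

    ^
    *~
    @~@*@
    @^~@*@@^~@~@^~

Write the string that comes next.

Applying the rule to each of the 14 symbols of @^~@*@@^~@~@^~ gives the pieces @^~ *~ @*@ @^~ @~ @^~ @^~ *~ @*@ @^~ @*@ @^~ *~ @*@, which concatenate to the answer.

@^~*~@*@@^~@~@^~@^~*~@*@@^~@*@@^~*~@*@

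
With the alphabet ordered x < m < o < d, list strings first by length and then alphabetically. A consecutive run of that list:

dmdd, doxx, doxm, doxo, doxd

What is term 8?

domo

Advancing 3 positions from doxd through doxd → domx → domm reaches term 8.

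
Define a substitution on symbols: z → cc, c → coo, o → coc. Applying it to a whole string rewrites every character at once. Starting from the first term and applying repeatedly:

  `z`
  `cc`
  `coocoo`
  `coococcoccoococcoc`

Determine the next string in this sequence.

Applying the rule to each of the 18 symbols of coococcoccoococcoc gives the pieces coo coc coc coo coc coo coo coc coo coo coc coc coo coc coo coo coc coo, which concatenate to the answer.

coococcoccoococcoocoococcoocoococcoccoococcoocoococcoo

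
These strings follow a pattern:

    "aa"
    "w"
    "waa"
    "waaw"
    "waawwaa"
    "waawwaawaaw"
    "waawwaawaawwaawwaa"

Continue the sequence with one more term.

This is a Fibonacci-style word recurrence s(k) = s(k−1)·s(k−2): e.g. w·aa = waa.
So term 8 is waawwaawaawwaawwaa·waawwaawaaw.

waawwaawaawwaawwaawaawwaawaaw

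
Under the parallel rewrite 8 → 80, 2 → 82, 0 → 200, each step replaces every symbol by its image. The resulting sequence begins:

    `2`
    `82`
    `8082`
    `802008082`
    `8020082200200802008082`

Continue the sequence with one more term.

8020082200200808282200200822002008020082200200802008082

φ(8020082200200802008082) expands symbol-by-symbol to 80 200 82 200 200 80 82 82 200 200 82 200 200 80 200 82 200 200 80 200 80 82; joining the 22 pieces gives the next term.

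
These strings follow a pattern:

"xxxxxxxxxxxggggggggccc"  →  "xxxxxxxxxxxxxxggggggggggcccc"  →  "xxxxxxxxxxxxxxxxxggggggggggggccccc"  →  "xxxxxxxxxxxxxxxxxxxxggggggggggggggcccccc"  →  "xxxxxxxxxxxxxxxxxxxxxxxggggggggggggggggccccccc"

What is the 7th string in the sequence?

xxxxxxxxxxxxxxxxxxxxxxxxxxxxxggggggggggggggggggggccccccccc

Each string has the form x^{3n+2} g^{2n+2} c^{n}, where the shown terms are n = 3, 4, 5, 6, 7.
At n = 9 the blocks have lengths 29, 20, 9.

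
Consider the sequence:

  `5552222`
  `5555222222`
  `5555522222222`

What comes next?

5555552222222222

Term n consists of n+1 5's, followed by 2n 2's, where the shown terms are n = 2, 3, 4.
Setting n = 5 gives 6, 10 characters in each block.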